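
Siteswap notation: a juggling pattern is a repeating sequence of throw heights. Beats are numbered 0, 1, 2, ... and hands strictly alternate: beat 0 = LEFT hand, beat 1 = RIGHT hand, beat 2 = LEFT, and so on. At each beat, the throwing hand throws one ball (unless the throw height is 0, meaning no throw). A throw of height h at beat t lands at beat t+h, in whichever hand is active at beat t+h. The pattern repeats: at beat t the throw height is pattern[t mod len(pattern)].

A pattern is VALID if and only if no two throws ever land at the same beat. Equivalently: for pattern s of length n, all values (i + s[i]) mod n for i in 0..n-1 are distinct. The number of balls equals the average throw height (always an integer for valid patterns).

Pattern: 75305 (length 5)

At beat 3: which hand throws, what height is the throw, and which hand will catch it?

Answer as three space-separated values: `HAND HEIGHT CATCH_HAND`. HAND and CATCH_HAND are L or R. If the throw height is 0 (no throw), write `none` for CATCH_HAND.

Beat 3: 3 mod 2 = 1, so hand = R
Throw height = pattern[3 mod 5] = pattern[3] = 0

Answer: R 0 none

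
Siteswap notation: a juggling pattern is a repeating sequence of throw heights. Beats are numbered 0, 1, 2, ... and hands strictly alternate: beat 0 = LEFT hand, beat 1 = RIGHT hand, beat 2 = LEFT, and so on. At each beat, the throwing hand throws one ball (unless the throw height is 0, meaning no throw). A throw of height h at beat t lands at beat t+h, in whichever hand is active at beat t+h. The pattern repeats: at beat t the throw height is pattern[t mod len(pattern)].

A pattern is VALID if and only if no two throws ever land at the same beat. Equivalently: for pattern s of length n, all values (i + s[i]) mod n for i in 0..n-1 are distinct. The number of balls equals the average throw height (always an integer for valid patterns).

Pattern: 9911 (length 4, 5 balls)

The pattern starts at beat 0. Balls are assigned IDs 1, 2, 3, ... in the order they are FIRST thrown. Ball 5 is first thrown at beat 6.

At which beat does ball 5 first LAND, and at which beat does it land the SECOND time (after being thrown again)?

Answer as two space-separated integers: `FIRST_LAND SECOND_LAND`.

Answer: 7 8

Derivation:
Beat 0 (L): throw ball1 h=9 -> lands@9:R; in-air after throw: [b1@9:R]
Beat 1 (R): throw ball2 h=9 -> lands@10:L; in-air after throw: [b1@9:R b2@10:L]
Beat 2 (L): throw ball3 h=1 -> lands@3:R; in-air after throw: [b3@3:R b1@9:R b2@10:L]
Beat 3 (R): throw ball3 h=1 -> lands@4:L; in-air after throw: [b3@4:L b1@9:R b2@10:L]
Beat 4 (L): throw ball3 h=9 -> lands@13:R; in-air after throw: [b1@9:R b2@10:L b3@13:R]
Beat 5 (R): throw ball4 h=9 -> lands@14:L; in-air after throw: [b1@9:R b2@10:L b3@13:R b4@14:L]
Beat 6 (L): throw ball5 h=1 -> lands@7:R; in-air after throw: [b5@7:R b1@9:R b2@10:L b3@13:R b4@14:L]
Beat 7 (R): throw ball5 h=1 -> lands@8:L; in-air after throw: [b5@8:L b1@9:R b2@10:L b3@13:R b4@14:L]
Beat 8 (L): throw ball5 h=9 -> lands@17:R; in-air after throw: [b1@9:R b2@10:L b3@13:R b4@14:L b5@17:R]
Ball 5: thrown@6 h=1 -> first land @7; rethrown@7 h=1 -> second land @8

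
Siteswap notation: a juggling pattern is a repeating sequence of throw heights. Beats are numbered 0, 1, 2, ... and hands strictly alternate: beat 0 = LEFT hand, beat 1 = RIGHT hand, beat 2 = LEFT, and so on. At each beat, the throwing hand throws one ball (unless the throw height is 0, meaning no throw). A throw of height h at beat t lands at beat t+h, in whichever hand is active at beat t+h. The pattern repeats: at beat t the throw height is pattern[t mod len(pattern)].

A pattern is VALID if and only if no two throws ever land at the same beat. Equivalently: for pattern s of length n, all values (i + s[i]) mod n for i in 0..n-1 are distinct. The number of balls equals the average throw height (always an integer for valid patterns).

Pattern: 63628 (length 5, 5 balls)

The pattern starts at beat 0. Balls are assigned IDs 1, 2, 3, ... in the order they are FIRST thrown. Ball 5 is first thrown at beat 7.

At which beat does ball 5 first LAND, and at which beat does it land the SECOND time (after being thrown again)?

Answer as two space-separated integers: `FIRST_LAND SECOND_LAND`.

Beat 0 (L): throw ball1 h=6 -> lands@6:L; in-air after throw: [b1@6:L]
Beat 1 (R): throw ball2 h=3 -> lands@4:L; in-air after throw: [b2@4:L b1@6:L]
Beat 2 (L): throw ball3 h=6 -> lands@8:L; in-air after throw: [b2@4:L b1@6:L b3@8:L]
Beat 3 (R): throw ball4 h=2 -> lands@5:R; in-air after throw: [b2@4:L b4@5:R b1@6:L b3@8:L]
Beat 4 (L): throw ball2 h=8 -> lands@12:L; in-air after throw: [b4@5:R b1@6:L b3@8:L b2@12:L]
Beat 5 (R): throw ball4 h=6 -> lands@11:R; in-air after throw: [b1@6:L b3@8:L b4@11:R b2@12:L]
Beat 6 (L): throw ball1 h=3 -> lands@9:R; in-air after throw: [b3@8:L b1@9:R b4@11:R b2@12:L]
Beat 7 (R): throw ball5 h=6 -> lands@13:R; in-air after throw: [b3@8:L b1@9:R b4@11:R b2@12:L b5@13:R]
Beat 8 (L): throw ball3 h=2 -> lands@10:L; in-air after throw: [b1@9:R b3@10:L b4@11:R b2@12:L b5@13:R]
Beat 9 (R): throw ball1 h=8 -> lands@17:R; in-air after throw: [b3@10:L b4@11:R b2@12:L b5@13:R b1@17:R]
Beat 10 (L): throw ball3 h=6 -> lands@16:L; in-air after throw: [b4@11:R b2@12:L b5@13:R b3@16:L b1@17:R]
Beat 11 (R): throw ball4 h=3 -> lands@14:L; in-air after throw: [b2@12:L b5@13:R b4@14:L b3@16:L b1@17:R]
Beat 12 (L): throw ball2 h=6 -> lands@18:L; in-air after throw: [b5@13:R b4@14:L b3@16:L b1@17:R b2@18:L]
Beat 13 (R): throw ball5 h=2 -> lands@15:R; in-air after throw: [b4@14:L b5@15:R b3@16:L b1@17:R b2@18:L]
Beat 14 (L): throw ball4 h=8 -> lands@22:L; in-air after throw: [b5@15:R b3@16:L b1@17:R b2@18:L b4@22:L]
Beat 15 (R): throw ball5 h=6 -> lands@21:R; in-air after throw: [b3@16:L b1@17:R b2@18:L b5@21:R b4@22:L]
Ball 5: thrown@7 h=6 -> first land @13; rethrown@13 h=2 -> second land @15

Answer: 13 15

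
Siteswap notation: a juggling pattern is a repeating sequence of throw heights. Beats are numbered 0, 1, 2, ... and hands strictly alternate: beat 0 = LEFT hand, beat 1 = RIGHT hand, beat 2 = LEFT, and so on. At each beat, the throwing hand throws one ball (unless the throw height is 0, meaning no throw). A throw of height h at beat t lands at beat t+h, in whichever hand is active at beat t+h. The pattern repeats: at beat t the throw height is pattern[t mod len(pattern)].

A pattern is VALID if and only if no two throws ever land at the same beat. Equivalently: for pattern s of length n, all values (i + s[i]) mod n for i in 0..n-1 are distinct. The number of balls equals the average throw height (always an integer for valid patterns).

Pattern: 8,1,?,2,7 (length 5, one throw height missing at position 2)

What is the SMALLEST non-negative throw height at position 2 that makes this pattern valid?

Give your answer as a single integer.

i=0: (0 + 8) mod 5 = 3
i=1: (1 + 1) mod 5 = 2
i=2: s[i]=? (unknown)
i=3: (3 + 2) mod 5 = 0
i=4: (4 + 7) mod 5 = 1
Known residues: [0, 1, 2, 3]; need a permutation of 0..4, so missing residue r = 4
Need (2 + s) mod 5 = 4; smallest s = (4 - 2) mod 5 = 2

Answer: 2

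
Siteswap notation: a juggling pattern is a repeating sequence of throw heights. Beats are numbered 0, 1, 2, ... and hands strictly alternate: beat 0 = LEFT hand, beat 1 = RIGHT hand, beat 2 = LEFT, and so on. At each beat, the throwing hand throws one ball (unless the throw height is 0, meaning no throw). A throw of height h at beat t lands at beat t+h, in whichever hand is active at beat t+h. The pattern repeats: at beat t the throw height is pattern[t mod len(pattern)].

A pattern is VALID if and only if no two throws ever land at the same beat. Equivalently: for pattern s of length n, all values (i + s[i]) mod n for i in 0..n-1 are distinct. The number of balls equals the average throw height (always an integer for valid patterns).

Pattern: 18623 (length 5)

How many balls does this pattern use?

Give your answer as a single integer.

Pattern = [1, 8, 6, 2, 3], length n = 5
  position 0: throw height = 1, running sum = 1
  position 1: throw height = 8, running sum = 9
  position 2: throw height = 6, running sum = 15
  position 3: throw height = 2, running sum = 17
  position 4: throw height = 3, running sum = 20
Total sum = 20; balls = sum / n = 20 / 5 = 4

Answer: 4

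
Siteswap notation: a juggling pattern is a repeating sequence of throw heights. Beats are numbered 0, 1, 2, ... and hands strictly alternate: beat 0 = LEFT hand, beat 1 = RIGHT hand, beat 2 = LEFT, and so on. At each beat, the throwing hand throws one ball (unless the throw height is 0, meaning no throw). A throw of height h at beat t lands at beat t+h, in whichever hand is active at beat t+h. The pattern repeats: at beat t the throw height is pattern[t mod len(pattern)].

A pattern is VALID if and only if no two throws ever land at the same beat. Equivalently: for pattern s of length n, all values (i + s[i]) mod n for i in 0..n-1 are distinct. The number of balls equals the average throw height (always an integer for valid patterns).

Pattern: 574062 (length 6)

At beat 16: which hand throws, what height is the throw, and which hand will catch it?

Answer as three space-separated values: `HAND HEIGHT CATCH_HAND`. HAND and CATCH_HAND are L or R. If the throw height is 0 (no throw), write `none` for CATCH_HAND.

Answer: L 6 L

Derivation:
Beat 16: 16 mod 2 = 0, so hand = L
Throw height = pattern[16 mod 6] = pattern[4] = 6
Lands at beat 16+6=22, 22 mod 2 = 0, so catch hand = L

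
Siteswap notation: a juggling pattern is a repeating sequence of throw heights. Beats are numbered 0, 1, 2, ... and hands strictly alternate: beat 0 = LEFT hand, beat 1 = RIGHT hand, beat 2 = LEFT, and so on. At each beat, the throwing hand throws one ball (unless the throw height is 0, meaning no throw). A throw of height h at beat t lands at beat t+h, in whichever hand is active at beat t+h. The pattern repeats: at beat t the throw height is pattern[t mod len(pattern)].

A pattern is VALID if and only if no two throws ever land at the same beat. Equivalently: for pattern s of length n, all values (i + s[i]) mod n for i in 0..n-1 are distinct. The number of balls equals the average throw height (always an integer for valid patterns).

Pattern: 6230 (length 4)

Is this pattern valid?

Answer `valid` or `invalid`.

Answer: invalid

Derivation:
i=0: (i + s[i]) mod n = (0 + 6) mod 4 = 2
i=1: (i + s[i]) mod n = (1 + 2) mod 4 = 3
i=2: (i + s[i]) mod n = (2 + 3) mod 4 = 1
i=3: (i + s[i]) mod n = (3 + 0) mod 4 = 3
Residues: [2, 3, 1, 3], distinct: False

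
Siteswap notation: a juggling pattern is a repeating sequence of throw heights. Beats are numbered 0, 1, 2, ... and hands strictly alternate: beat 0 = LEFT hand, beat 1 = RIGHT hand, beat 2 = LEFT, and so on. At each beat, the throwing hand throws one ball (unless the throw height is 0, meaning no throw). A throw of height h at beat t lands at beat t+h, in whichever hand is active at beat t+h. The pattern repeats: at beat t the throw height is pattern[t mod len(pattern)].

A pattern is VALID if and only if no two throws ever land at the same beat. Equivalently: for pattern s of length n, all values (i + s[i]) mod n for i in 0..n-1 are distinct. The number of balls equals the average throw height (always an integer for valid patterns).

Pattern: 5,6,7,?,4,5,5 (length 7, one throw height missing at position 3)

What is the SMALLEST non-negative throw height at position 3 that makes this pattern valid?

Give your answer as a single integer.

i=0: (0 + 5) mod 7 = 5
i=1: (1 + 6) mod 7 = 0
i=2: (2 + 7) mod 7 = 2
i=3: s[i]=? (unknown)
i=4: (4 + 4) mod 7 = 1
i=5: (5 + 5) mod 7 = 3
i=6: (6 + 5) mod 7 = 4
Known residues: [0, 1, 2, 3, 4, 5]; need a permutation of 0..6, so missing residue r = 6
Need (3 + s) mod 7 = 6; smallest s = (6 - 3) mod 7 = 3

Answer: 3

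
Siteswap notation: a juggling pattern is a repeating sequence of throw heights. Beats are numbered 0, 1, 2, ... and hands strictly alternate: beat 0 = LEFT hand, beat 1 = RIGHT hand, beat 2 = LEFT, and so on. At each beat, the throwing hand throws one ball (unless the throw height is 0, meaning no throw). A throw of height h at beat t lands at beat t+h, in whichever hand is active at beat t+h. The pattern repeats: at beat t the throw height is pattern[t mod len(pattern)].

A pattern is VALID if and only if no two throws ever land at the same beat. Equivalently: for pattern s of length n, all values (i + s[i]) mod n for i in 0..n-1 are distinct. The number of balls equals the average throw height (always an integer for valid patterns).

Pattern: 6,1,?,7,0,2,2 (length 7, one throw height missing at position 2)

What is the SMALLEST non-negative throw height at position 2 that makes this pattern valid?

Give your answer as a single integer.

Answer: 3

Derivation:
i=0: (0 + 6) mod 7 = 6
i=1: (1 + 1) mod 7 = 2
i=2: s[i]=? (unknown)
i=3: (3 + 7) mod 7 = 3
i=4: (4 + 0) mod 7 = 4
i=5: (5 + 2) mod 7 = 0
i=6: (6 + 2) mod 7 = 1
Known residues: [0, 1, 2, 3, 4, 6]; need a permutation of 0..6, so missing residue r = 5
Need (2 + s) mod 7 = 5; smallest s = (5 - 2) mod 7 = 3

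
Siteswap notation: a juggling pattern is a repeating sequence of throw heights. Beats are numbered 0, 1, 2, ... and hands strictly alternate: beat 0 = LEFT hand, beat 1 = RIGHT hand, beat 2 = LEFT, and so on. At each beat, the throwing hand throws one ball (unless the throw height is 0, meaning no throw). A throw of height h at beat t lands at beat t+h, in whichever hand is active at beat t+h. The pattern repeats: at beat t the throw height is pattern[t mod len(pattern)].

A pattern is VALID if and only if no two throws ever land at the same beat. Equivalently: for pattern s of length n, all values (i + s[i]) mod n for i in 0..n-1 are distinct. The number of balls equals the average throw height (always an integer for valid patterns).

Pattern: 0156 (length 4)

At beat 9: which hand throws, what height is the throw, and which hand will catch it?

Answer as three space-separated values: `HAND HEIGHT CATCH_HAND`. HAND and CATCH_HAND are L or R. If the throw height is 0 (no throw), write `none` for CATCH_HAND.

Answer: R 1 L

Derivation:
Beat 9: 9 mod 2 = 1, so hand = R
Throw height = pattern[9 mod 4] = pattern[1] = 1
Lands at beat 9+1=10, 10 mod 2 = 0, so catch hand = L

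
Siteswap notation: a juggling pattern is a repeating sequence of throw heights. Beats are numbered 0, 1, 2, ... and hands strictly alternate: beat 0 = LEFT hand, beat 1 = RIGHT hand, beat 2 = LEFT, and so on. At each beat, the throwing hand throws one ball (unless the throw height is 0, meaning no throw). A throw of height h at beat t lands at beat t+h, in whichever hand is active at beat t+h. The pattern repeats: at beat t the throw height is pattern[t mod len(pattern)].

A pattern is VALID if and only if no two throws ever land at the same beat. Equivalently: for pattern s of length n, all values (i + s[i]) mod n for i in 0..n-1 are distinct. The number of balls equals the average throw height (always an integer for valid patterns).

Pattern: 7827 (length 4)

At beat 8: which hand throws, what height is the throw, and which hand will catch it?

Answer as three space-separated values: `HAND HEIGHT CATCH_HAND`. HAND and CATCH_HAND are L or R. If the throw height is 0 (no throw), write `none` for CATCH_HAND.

Beat 8: 8 mod 2 = 0, so hand = L
Throw height = pattern[8 mod 4] = pattern[0] = 7
Lands at beat 8+7=15, 15 mod 2 = 1, so catch hand = R

Answer: L 7 R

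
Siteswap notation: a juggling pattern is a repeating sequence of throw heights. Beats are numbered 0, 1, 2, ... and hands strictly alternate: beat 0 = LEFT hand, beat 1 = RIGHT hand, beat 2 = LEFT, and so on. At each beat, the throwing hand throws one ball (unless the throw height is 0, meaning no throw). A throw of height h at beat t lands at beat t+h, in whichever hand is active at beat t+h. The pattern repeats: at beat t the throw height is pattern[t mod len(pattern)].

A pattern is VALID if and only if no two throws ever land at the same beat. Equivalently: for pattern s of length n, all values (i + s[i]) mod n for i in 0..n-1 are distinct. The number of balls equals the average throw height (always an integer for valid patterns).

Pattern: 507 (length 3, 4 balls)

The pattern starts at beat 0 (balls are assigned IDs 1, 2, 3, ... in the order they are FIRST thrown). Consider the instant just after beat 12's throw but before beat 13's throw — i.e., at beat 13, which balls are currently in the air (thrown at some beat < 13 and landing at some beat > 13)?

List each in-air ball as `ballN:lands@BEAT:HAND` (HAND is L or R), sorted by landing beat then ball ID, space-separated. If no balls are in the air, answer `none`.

Answer: ball2:lands@14:L ball3:lands@15:R ball1:lands@17:R ball4:lands@18:L

Derivation:
Beat 0 (L): throw ball1 h=5 -> lands@5:R; in-air after throw: [b1@5:R]
Beat 2 (L): throw ball2 h=7 -> lands@9:R; in-air after throw: [b1@5:R b2@9:R]
Beat 3 (R): throw ball3 h=5 -> lands@8:L; in-air after throw: [b1@5:R b3@8:L b2@9:R]
Beat 5 (R): throw ball1 h=7 -> lands@12:L; in-air after throw: [b3@8:L b2@9:R b1@12:L]
Beat 6 (L): throw ball4 h=5 -> lands@11:R; in-air after throw: [b3@8:L b2@9:R b4@11:R b1@12:L]
Beat 8 (L): throw ball3 h=7 -> lands@15:R; in-air after throw: [b2@9:R b4@11:R b1@12:L b3@15:R]
Beat 9 (R): throw ball2 h=5 -> lands@14:L; in-air after throw: [b4@11:R b1@12:L b2@14:L b3@15:R]
Beat 11 (R): throw ball4 h=7 -> lands@18:L; in-air after throw: [b1@12:L b2@14:L b3@15:R b4@18:L]
Beat 12 (L): throw ball1 h=5 -> lands@17:R; in-air after throw: [b2@14:L b3@15:R b1@17:R b4@18:L]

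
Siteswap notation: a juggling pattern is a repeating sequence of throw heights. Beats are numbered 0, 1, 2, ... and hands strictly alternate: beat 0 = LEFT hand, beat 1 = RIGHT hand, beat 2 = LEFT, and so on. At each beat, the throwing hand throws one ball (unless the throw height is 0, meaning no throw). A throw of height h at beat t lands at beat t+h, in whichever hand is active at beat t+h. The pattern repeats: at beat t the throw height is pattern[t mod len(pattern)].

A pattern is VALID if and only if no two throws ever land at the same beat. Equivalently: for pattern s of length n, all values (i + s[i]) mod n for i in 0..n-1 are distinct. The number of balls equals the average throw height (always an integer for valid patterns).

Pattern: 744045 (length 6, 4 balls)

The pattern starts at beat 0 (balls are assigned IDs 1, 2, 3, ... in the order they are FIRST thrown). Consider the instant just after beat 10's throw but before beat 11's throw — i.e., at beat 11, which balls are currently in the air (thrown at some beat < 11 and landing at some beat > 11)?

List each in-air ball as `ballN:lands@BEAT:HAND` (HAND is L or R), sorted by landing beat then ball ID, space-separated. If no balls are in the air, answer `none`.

Beat 0 (L): throw ball1 h=7 -> lands@7:R; in-air after throw: [b1@7:R]
Beat 1 (R): throw ball2 h=4 -> lands@5:R; in-air after throw: [b2@5:R b1@7:R]
Beat 2 (L): throw ball3 h=4 -> lands@6:L; in-air after throw: [b2@5:R b3@6:L b1@7:R]
Beat 4 (L): throw ball4 h=4 -> lands@8:L; in-air after throw: [b2@5:R b3@6:L b1@7:R b4@8:L]
Beat 5 (R): throw ball2 h=5 -> lands@10:L; in-air after throw: [b3@6:L b1@7:R b4@8:L b2@10:L]
Beat 6 (L): throw ball3 h=7 -> lands@13:R; in-air after throw: [b1@7:R b4@8:L b2@10:L b3@13:R]
Beat 7 (R): throw ball1 h=4 -> lands@11:R; in-air after throw: [b4@8:L b2@10:L b1@11:R b3@13:R]
Beat 8 (L): throw ball4 h=4 -> lands@12:L; in-air after throw: [b2@10:L b1@11:R b4@12:L b3@13:R]
Beat 10 (L): throw ball2 h=4 -> lands@14:L; in-air after throw: [b1@11:R b4@12:L b3@13:R b2@14:L]
Beat 11 (R): throw ball1 h=5 -> lands@16:L; in-air after throw: [b4@12:L b3@13:R b2@14:L b1@16:L]

Answer: ball4:lands@12:L ball3:lands@13:R ball2:lands@14:L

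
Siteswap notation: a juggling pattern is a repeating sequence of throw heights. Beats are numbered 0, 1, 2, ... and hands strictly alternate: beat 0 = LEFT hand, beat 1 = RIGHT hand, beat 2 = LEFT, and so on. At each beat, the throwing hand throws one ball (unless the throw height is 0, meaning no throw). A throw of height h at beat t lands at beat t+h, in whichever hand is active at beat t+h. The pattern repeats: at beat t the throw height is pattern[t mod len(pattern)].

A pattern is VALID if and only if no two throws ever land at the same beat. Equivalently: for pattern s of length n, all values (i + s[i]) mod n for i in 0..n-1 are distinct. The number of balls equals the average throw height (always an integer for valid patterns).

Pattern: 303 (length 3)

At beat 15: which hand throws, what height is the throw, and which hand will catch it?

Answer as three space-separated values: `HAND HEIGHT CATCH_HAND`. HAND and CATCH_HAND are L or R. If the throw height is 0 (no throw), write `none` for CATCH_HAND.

Answer: R 3 L

Derivation:
Beat 15: 15 mod 2 = 1, so hand = R
Throw height = pattern[15 mod 3] = pattern[0] = 3
Lands at beat 15+3=18, 18 mod 2 = 0, so catch hand = L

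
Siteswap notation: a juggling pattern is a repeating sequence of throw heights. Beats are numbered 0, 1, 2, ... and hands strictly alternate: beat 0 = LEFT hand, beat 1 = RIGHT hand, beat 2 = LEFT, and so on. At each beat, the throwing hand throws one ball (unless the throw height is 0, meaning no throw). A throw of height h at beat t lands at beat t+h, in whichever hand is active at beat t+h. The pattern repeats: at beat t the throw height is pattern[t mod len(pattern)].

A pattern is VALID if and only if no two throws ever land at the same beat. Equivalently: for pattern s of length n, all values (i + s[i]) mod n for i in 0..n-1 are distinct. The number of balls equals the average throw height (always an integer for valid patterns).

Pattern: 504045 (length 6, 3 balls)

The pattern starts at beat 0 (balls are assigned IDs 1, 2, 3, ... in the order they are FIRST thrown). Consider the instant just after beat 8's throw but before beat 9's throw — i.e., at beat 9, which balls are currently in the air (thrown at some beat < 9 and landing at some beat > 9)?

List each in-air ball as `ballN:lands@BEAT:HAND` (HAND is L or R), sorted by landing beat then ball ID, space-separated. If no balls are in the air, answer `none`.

Beat 0 (L): throw ball1 h=5 -> lands@5:R; in-air after throw: [b1@5:R]
Beat 2 (L): throw ball2 h=4 -> lands@6:L; in-air after throw: [b1@5:R b2@6:L]
Beat 4 (L): throw ball3 h=4 -> lands@8:L; in-air after throw: [b1@5:R b2@6:L b3@8:L]
Beat 5 (R): throw ball1 h=5 -> lands@10:L; in-air after throw: [b2@6:L b3@8:L b1@10:L]
Beat 6 (L): throw ball2 h=5 -> lands@11:R; in-air after throw: [b3@8:L b1@10:L b2@11:R]
Beat 8 (L): throw ball3 h=4 -> lands@12:L; in-air after throw: [b1@10:L b2@11:R b3@12:L]

Answer: ball1:lands@10:L ball2:lands@11:R ball3:lands@12:L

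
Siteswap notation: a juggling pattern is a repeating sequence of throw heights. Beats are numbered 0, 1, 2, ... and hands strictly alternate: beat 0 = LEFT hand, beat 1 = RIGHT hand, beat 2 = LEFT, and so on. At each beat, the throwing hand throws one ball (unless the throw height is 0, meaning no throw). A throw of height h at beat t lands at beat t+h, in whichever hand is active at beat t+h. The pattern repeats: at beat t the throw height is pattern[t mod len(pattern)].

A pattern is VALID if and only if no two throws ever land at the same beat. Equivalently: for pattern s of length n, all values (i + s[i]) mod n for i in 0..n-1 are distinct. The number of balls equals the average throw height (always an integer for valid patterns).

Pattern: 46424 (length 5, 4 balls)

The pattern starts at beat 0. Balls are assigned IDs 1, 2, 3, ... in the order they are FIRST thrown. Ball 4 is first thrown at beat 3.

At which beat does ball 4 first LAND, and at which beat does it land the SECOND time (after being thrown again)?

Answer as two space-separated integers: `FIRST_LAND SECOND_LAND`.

Answer: 5 9

Derivation:
Beat 0 (L): throw ball1 h=4 -> lands@4:L; in-air after throw: [b1@4:L]
Beat 1 (R): throw ball2 h=6 -> lands@7:R; in-air after throw: [b1@4:L b2@7:R]
Beat 2 (L): throw ball3 h=4 -> lands@6:L; in-air after throw: [b1@4:L b3@6:L b2@7:R]
Beat 3 (R): throw ball4 h=2 -> lands@5:R; in-air after throw: [b1@4:L b4@5:R b3@6:L b2@7:R]
Beat 4 (L): throw ball1 h=4 -> lands@8:L; in-air after throw: [b4@5:R b3@6:L b2@7:R b1@8:L]
Beat 5 (R): throw ball4 h=4 -> lands@9:R; in-air after throw: [b3@6:L b2@7:R b1@8:L b4@9:R]
Beat 6 (L): throw ball3 h=6 -> lands@12:L; in-air after throw: [b2@7:R b1@8:L b4@9:R b3@12:L]
Beat 7 (R): throw ball2 h=4 -> lands@11:R; in-air after throw: [b1@8:L b4@9:R b2@11:R b3@12:L]
Beat 8 (L): throw ball1 h=2 -> lands@10:L; in-air after throw: [b4@9:R b1@10:L b2@11:R b3@12:L]
Beat 9 (R): throw ball4 h=4 -> lands@13:R; in-air after throw: [b1@10:L b2@11:R b3@12:L b4@13:R]
Ball 4: thrown@3 h=2 -> first land @5; rethrown@5 h=4 -> second land @9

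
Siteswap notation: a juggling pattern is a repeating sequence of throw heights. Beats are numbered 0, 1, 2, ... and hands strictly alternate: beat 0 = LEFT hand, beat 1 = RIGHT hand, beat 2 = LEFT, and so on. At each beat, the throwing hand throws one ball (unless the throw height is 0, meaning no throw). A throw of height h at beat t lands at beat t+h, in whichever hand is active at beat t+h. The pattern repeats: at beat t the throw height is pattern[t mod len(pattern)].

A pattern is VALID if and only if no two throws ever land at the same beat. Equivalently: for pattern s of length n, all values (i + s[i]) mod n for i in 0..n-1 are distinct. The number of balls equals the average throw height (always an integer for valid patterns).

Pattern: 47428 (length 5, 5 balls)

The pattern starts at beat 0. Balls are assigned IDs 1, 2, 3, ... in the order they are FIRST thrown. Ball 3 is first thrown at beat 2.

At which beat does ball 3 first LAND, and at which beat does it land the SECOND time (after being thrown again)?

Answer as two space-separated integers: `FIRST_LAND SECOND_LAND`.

Answer: 6 13

Derivation:
Beat 0 (L): throw ball1 h=4 -> lands@4:L; in-air after throw: [b1@4:L]
Beat 1 (R): throw ball2 h=7 -> lands@8:L; in-air after throw: [b1@4:L b2@8:L]
Beat 2 (L): throw ball3 h=4 -> lands@6:L; in-air after throw: [b1@4:L b3@6:L b2@8:L]
Beat 3 (R): throw ball4 h=2 -> lands@5:R; in-air after throw: [b1@4:L b4@5:R b3@6:L b2@8:L]
Beat 4 (L): throw ball1 h=8 -> lands@12:L; in-air after throw: [b4@5:R b3@6:L b2@8:L b1@12:L]
Beat 5 (R): throw ball4 h=4 -> lands@9:R; in-air after throw: [b3@6:L b2@8:L b4@9:R b1@12:L]
Beat 6 (L): throw ball3 h=7 -> lands@13:R; in-air after throw: [b2@8:L b4@9:R b1@12:L b3@13:R]
Beat 7 (R): throw ball5 h=4 -> lands@11:R; in-air after throw: [b2@8:L b4@9:R b5@11:R b1@12:L b3@13:R]
Beat 8 (L): throw ball2 h=2 -> lands@10:L; in-air after throw: [b4@9:R b2@10:L b5@11:R b1@12:L b3@13:R]
Beat 9 (R): throw ball4 h=8 -> lands@17:R; in-air after throw: [b2@10:L b5@11:R b1@12:L b3@13:R b4@17:R]
Beat 10 (L): throw ball2 h=4 -> lands@14:L; in-air after throw: [b5@11:R b1@12:L b3@13:R b2@14:L b4@17:R]
Beat 11 (R): throw ball5 h=7 -> lands@18:L; in-air after throw: [b1@12:L b3@13:R b2@14:L b4@17:R b5@18:L]
Beat 12 (L): throw ball1 h=4 -> lands@16:L; in-air after throw: [b3@13:R b2@14:L b1@16:L b4@17:R b5@18:L]
Beat 13 (R): throw ball3 h=2 -> lands@15:R; in-air after throw: [b2@14:L b3@15:R b1@16:L b4@17:R b5@18:L]
Ball 3: thrown@2 h=4 -> first land @6; rethrown@6 h=7 -> second land @13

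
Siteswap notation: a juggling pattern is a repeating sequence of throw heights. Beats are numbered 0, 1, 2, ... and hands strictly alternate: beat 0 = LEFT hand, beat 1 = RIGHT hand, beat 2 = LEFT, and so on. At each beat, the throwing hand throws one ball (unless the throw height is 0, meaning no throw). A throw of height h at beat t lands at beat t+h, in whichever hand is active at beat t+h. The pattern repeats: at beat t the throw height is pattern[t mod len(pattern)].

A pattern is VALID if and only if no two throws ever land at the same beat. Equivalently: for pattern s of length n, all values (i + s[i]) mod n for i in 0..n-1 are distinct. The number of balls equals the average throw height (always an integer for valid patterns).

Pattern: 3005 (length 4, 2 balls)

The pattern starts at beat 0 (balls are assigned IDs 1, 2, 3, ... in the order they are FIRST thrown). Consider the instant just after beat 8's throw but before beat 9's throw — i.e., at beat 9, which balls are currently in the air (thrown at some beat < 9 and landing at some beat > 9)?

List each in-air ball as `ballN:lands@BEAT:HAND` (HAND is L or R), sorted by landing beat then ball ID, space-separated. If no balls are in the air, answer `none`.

Beat 0 (L): throw ball1 h=3 -> lands@3:R; in-air after throw: [b1@3:R]
Beat 3 (R): throw ball1 h=5 -> lands@8:L; in-air after throw: [b1@8:L]
Beat 4 (L): throw ball2 h=3 -> lands@7:R; in-air after throw: [b2@7:R b1@8:L]
Beat 7 (R): throw ball2 h=5 -> lands@12:L; in-air after throw: [b1@8:L b2@12:L]
Beat 8 (L): throw ball1 h=3 -> lands@11:R; in-air after throw: [b1@11:R b2@12:L]

Answer: ball1:lands@11:R ball2:lands@12:L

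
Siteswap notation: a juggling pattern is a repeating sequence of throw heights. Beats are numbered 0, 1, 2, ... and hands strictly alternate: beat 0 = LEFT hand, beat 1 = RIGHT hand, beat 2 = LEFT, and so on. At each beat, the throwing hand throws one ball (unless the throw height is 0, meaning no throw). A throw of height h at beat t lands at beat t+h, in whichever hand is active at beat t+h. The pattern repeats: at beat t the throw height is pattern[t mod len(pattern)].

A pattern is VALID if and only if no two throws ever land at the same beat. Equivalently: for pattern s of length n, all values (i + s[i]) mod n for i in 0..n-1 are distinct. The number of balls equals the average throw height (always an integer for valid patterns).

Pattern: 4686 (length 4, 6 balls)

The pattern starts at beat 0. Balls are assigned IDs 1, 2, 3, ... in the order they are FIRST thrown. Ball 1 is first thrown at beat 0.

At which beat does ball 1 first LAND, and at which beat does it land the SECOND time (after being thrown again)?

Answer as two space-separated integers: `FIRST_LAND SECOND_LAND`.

Beat 0 (L): throw ball1 h=4 -> lands@4:L; in-air after throw: [b1@4:L]
Beat 1 (R): throw ball2 h=6 -> lands@7:R; in-air after throw: [b1@4:L b2@7:R]
Beat 2 (L): throw ball3 h=8 -> lands@10:L; in-air after throw: [b1@4:L b2@7:R b3@10:L]
Beat 3 (R): throw ball4 h=6 -> lands@9:R; in-air after throw: [b1@4:L b2@7:R b4@9:R b3@10:L]
Beat 4 (L): throw ball1 h=4 -> lands@8:L; in-air after throw: [b2@7:R b1@8:L b4@9:R b3@10:L]
Beat 5 (R): throw ball5 h=6 -> lands@11:R; in-air after throw: [b2@7:R b1@8:L b4@9:R b3@10:L b5@11:R]
Beat 6 (L): throw ball6 h=8 -> lands@14:L; in-air after throw: [b2@7:R b1@8:L b4@9:R b3@10:L b5@11:R b6@14:L]
Beat 7 (R): throw ball2 h=6 -> lands@13:R; in-air after throw: [b1@8:L b4@9:R b3@10:L b5@11:R b2@13:R b6@14:L]
Beat 8 (L): throw ball1 h=4 -> lands@12:L; in-air after throw: [b4@9:R b3@10:L b5@11:R b1@12:L b2@13:R b6@14:L]
Ball 1: thrown@0 h=4 -> first land @4; rethrown@4 h=4 -> second land @8

Answer: 4 8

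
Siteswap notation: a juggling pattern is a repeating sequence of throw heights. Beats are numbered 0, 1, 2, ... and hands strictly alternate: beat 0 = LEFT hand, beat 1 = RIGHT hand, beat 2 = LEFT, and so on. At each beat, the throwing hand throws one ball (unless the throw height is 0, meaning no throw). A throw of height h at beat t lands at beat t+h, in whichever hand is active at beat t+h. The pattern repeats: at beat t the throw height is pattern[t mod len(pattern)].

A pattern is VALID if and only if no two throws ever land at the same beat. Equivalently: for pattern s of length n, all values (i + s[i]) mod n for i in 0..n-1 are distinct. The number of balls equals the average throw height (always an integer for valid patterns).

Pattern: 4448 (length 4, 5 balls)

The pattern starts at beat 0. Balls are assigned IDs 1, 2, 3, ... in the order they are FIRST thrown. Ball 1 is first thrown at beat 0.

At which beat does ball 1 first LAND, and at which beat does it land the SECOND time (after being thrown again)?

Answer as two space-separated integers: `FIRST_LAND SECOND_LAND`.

Answer: 4 8

Derivation:
Beat 0 (L): throw ball1 h=4 -> lands@4:L; in-air after throw: [b1@4:L]
Beat 1 (R): throw ball2 h=4 -> lands@5:R; in-air after throw: [b1@4:L b2@5:R]
Beat 2 (L): throw ball3 h=4 -> lands@6:L; in-air after throw: [b1@4:L b2@5:R b3@6:L]
Beat 3 (R): throw ball4 h=8 -> lands@11:R; in-air after throw: [b1@4:L b2@5:R b3@6:L b4@11:R]
Beat 4 (L): throw ball1 h=4 -> lands@8:L; in-air after throw: [b2@5:R b3@6:L b1@8:L b4@11:R]
Beat 5 (R): throw ball2 h=4 -> lands@9:R; in-air after throw: [b3@6:L b1@8:L b2@9:R b4@11:R]
Beat 6 (L): throw ball3 h=4 -> lands@10:L; in-air after throw: [b1@8:L b2@9:R b3@10:L b4@11:R]
Beat 7 (R): throw ball5 h=8 -> lands@15:R; in-air after throw: [b1@8:L b2@9:R b3@10:L b4@11:R b5@15:R]
Beat 8 (L): throw ball1 h=4 -> lands@12:L; in-air after throw: [b2@9:R b3@10:L b4@11:R b1@12:L b5@15:R]
Ball 1: thrown@0 h=4 -> first land @4; rethrown@4 h=4 -> second land @8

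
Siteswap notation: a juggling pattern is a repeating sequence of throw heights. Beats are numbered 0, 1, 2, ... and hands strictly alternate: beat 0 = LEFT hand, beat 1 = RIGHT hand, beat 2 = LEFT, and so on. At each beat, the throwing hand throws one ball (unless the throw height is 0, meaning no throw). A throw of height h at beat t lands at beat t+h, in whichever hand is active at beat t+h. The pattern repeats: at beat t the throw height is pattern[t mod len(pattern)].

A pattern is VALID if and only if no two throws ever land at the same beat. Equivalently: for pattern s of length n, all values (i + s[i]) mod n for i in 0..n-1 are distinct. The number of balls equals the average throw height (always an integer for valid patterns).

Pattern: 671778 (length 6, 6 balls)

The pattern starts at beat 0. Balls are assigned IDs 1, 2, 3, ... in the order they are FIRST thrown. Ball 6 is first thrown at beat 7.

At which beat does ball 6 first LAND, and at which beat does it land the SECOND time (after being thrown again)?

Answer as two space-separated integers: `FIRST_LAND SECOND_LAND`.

Answer: 14 15

Derivation:
Beat 0 (L): throw ball1 h=6 -> lands@6:L; in-air after throw: [b1@6:L]
Beat 1 (R): throw ball2 h=7 -> lands@8:L; in-air after throw: [b1@6:L b2@8:L]
Beat 2 (L): throw ball3 h=1 -> lands@3:R; in-air after throw: [b3@3:R b1@6:L b2@8:L]
Beat 3 (R): throw ball3 h=7 -> lands@10:L; in-air after throw: [b1@6:L b2@8:L b3@10:L]
Beat 4 (L): throw ball4 h=7 -> lands@11:R; in-air after throw: [b1@6:L b2@8:L b3@10:L b4@11:R]
Beat 5 (R): throw ball5 h=8 -> lands@13:R; in-air after throw: [b1@6:L b2@8:L b3@10:L b4@11:R b5@13:R]
Beat 6 (L): throw ball1 h=6 -> lands@12:L; in-air after throw: [b2@8:L b3@10:L b4@11:R b1@12:L b5@13:R]
Beat 7 (R): throw ball6 h=7 -> lands@14:L; in-air after throw: [b2@8:L b3@10:L b4@11:R b1@12:L b5@13:R b6@14:L]
Beat 8 (L): throw ball2 h=1 -> lands@9:R; in-air after throw: [b2@9:R b3@10:L b4@11:R b1@12:L b5@13:R b6@14:L]
Beat 9 (R): throw ball2 h=7 -> lands@16:L; in-air after throw: [b3@10:L b4@11:R b1@12:L b5@13:R b6@14:L b2@16:L]
Beat 10 (L): throw ball3 h=7 -> lands@17:R; in-air after throw: [b4@11:R b1@12:L b5@13:R b6@14:L b2@16:L b3@17:R]
Beat 11 (R): throw ball4 h=8 -> lands@19:R; in-air after throw: [b1@12:L b5@13:R b6@14:L b2@16:L b3@17:R b4@19:R]
Beat 12 (L): throw ball1 h=6 -> lands@18:L; in-air after throw: [b5@13:R b6@14:L b2@16:L b3@17:R b1@18:L b4@19:R]
Beat 13 (R): throw ball5 h=7 -> lands@20:L; in-air after throw: [b6@14:L b2@16:L b3@17:R b1@18:L b4@19:R b5@20:L]
Beat 14 (L): throw ball6 h=1 -> lands@15:R; in-air after throw: [b6@15:R b2@16:L b3@17:R b1@18:L b4@19:R b5@20:L]
Beat 15 (R): throw ball6 h=7 -> lands@22:L; in-air after throw: [b2@16:L b3@17:R b1@18:L b4@19:R b5@20:L b6@22:L]
Ball 6: thrown@7 h=7 -> first land @14; rethrown@14 h=1 -> second land @15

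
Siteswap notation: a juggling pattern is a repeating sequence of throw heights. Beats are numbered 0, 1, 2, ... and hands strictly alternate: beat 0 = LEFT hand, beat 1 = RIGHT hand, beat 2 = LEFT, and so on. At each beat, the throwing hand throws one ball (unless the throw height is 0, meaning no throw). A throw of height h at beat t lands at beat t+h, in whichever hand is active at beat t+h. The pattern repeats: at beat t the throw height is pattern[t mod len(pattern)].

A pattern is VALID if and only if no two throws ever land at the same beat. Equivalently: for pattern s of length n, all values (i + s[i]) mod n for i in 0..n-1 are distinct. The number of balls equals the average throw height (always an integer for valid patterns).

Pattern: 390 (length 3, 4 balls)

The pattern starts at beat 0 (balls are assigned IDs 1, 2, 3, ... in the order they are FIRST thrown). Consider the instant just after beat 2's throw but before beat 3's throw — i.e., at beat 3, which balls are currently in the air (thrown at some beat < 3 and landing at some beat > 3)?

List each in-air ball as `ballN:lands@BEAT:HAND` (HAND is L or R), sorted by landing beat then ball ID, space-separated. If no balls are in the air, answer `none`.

Answer: ball2:lands@10:L

Derivation:
Beat 0 (L): throw ball1 h=3 -> lands@3:R; in-air after throw: [b1@3:R]
Beat 1 (R): throw ball2 h=9 -> lands@10:L; in-air after throw: [b1@3:R b2@10:L]
Beat 3 (R): throw ball1 h=3 -> lands@6:L; in-air after throw: [b1@6:L b2@10:L]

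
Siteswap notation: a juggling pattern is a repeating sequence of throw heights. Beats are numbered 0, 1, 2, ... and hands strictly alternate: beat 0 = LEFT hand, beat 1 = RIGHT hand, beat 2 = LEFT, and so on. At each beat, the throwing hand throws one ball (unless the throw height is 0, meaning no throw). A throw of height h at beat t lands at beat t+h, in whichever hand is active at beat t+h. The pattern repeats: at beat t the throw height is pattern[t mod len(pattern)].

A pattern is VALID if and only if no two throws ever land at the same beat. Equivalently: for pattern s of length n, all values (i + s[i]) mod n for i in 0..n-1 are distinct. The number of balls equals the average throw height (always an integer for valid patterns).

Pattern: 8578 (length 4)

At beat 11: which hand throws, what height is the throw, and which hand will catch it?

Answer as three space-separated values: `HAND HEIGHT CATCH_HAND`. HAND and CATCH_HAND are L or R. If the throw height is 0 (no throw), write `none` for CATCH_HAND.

Beat 11: 11 mod 2 = 1, so hand = R
Throw height = pattern[11 mod 4] = pattern[3] = 8
Lands at beat 11+8=19, 19 mod 2 = 1, so catch hand = R

Answer: R 8 R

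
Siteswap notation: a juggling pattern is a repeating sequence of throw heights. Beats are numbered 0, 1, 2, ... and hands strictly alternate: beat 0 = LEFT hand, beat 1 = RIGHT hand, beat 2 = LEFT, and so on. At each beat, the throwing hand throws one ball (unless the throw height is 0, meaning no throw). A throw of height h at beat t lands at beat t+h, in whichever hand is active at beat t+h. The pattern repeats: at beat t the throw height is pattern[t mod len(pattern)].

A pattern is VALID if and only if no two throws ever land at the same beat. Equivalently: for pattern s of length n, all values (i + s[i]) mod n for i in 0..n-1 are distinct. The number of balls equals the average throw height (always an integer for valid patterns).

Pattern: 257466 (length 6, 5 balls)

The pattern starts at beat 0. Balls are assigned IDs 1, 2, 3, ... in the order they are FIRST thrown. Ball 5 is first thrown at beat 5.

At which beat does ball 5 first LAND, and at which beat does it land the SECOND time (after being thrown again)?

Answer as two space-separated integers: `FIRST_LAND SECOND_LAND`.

Answer: 11 17

Derivation:
Beat 0 (L): throw ball1 h=2 -> lands@2:L; in-air after throw: [b1@2:L]
Beat 1 (R): throw ball2 h=5 -> lands@6:L; in-air after throw: [b1@2:L b2@6:L]
Beat 2 (L): throw ball1 h=7 -> lands@9:R; in-air after throw: [b2@6:L b1@9:R]
Beat 3 (R): throw ball3 h=4 -> lands@7:R; in-air after throw: [b2@6:L b3@7:R b1@9:R]
Beat 4 (L): throw ball4 h=6 -> lands@10:L; in-air after throw: [b2@6:L b3@7:R b1@9:R b4@10:L]
Beat 5 (R): throw ball5 h=6 -> lands@11:R; in-air after throw: [b2@6:L b3@7:R b1@9:R b4@10:L b5@11:R]
Beat 6 (L): throw ball2 h=2 -> lands@8:L; in-air after throw: [b3@7:R b2@8:L b1@9:R b4@10:L b5@11:R]
Beat 7 (R): throw ball3 h=5 -> lands@12:L; in-air after throw: [b2@8:L b1@9:R b4@10:L b5@11:R b3@12:L]
Beat 8 (L): throw ball2 h=7 -> lands@15:R; in-air after throw: [b1@9:R b4@10:L b5@11:R b3@12:L b2@15:R]
Beat 9 (R): throw ball1 h=4 -> lands@13:R; in-air after throw: [b4@10:L b5@11:R b3@12:L b1@13:R b2@15:R]
Beat 10 (L): throw ball4 h=6 -> lands@16:L; in-air after throw: [b5@11:R b3@12:L b1@13:R b2@15:R b4@16:L]
Beat 11 (R): throw ball5 h=6 -> lands@17:R; in-air after throw: [b3@12:L b1@13:R b2@15:R b4@16:L b5@17:R]
Ball 5: thrown@5 h=6 -> first land @11; rethrown@11 h=6 -> second land @17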